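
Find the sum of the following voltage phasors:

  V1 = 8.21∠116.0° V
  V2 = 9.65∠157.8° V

Step 1 — Convert each phasor to rectangular form:
  V1 = 8.21·(cos(116.0°) + j·sin(116.0°)) = -3.599 + j7.379 V
  V2 = 9.65·(cos(157.8°) + j·sin(157.8°)) = -8.935 + j3.646 V
Step 2 — Sum components: V_total = -12.53 + j11.03 V.
Step 3 — Convert to polar: |V_total| = 16.69 V, ∠V_total = 138.7°.

V_total = 16.69∠138.7° V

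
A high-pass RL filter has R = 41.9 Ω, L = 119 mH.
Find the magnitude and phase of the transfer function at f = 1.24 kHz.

Step 1 — Angular frequency: ω = 2π·1240 = 7791 rad/s.
Step 2 — Transfer function: H(jω) = jωL/(R + jωL).
Step 3 — Numerator jωL = j·927.1; denominator R + jωL = 41.9 + j927.1.
Step 4 — H = 0.998 + j0.0451.
Step 5 — Magnitude: |H| = 0.999 (-0.0 dB); phase: φ = 2.6°.

|H| = 0.999 (-0.0 dB), φ = 2.6°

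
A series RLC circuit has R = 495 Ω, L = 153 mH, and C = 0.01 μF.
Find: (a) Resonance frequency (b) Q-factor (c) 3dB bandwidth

Step 1 — Resonance condition Im(Z)=0 gives ω₀ = 1/√(LC).
Step 2 — ω₀ = 1/√(0.153·1e-08) = 2.557e+04 rad/s.
Step 3 — f₀ = ω₀/(2π) = 4069 Hz.
Step 4 — Series Q: Q = ω₀L/R = 2.557e+04·0.153/495 = 7.902.
Step 5 — 3dB bandwidth: Δω = ω₀/Q = 3235 rad/s; BW = Δω/(2π) = 514.9 Hz.

(a) f₀ = 4069 Hz  (b) Q = 7.902  (c) BW = 514.9 Hz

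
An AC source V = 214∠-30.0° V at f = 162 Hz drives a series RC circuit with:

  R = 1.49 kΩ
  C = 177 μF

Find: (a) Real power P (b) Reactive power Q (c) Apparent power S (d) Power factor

Step 1 — Angular frequency: ω = 2π·f = 2π·162 = 1018 rad/s.
Step 2 — Component impedances:
  R: Z = R = 1490 Ω
  C: Z = 1/(jωC) = -j/(ω·C) = 0 - j5.55 Ω
Step 3 — Series combination: Z_total = R + C = 1490 - j5.55 Ω = 1490∠-0.2° Ω.
Step 4 — Source phasor: V = 214∠-30.0° V = 185.3 - j107 V.
Step 5 — Current: I = V / Z = 0.1246 - j0.07135 A = 0.1436∠-29.8° A.
Step 6 — Complex power: S = V·I* = 30.74 - j0.1145 VA.
Step 7 — Real power: P = Re(S) = 30.74 W.
Step 8 — Reactive power: Q = Im(S) = -0.1145 VAR.
Step 9 — Apparent power: |S| = 30.74 VA.
Step 10 — Power factor: PF = P/|S| = 1 (leading).

(a) P = 30.74 W  (b) Q = -0.1145 VAR  (c) S = 30.74 VA  (d) PF = 1 (leading)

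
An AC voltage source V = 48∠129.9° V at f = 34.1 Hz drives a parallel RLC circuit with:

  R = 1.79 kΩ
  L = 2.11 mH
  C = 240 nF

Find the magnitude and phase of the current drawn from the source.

Step 1 — Angular frequency: ω = 2π·f = 2π·34.1 = 214.3 rad/s.
Step 2 — Component impedances:
  R: Z = R = 1790 Ω
  L: Z = jωL = j·214.3·0.00211 = 0 + j0.4521 Ω
  C: Z = 1/(jωC) = -j/(ω·C) = 0 - j1.945e+04 Ω
Step 3 — Parallel combination: 1/Z_total = 1/R + 1/L + 1/C; Z_total = 0.0001142 + j0.4521 Ω = 0.4521∠90.0° Ω.
Step 4 — Source phasor: V = 48∠129.9° V = -30.79 + j36.82 V.
Step 5 — Ohm's law: I = V / Z_total = (-30.79 + j36.82) / (0.0001142 + j0.4521) = 81.44 + j68.13 A.
Step 6 — Convert to polar: |I| = 106.2 A, ∠I = 39.9°.

I = 106.2∠39.9° A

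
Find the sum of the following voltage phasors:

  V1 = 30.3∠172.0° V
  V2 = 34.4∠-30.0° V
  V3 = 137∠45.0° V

Step 1 — Convert each phasor to rectangular form:
  V1 = 30.3·(cos(172.0°) + j·sin(172.0°)) = -30.01 + j4.217 V
  V2 = 34.4·(cos(-30.0°) + j·sin(-30.0°)) = 29.79 - j17.2 V
  V3 = 137·(cos(45.0°) + j·sin(45.0°)) = 96.87 + j96.87 V
Step 2 — Sum components: V_total = 96.66 + j83.89 V.
Step 3 — Convert to polar: |V_total| = 128 V, ∠V_total = 41.0°.

V_total = 128∠41.0° V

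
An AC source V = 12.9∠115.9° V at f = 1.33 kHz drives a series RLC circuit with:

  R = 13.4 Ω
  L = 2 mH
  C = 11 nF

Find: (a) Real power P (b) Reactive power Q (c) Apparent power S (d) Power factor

Step 1 — Angular frequency: ω = 2π·f = 2π·1330 = 8357 rad/s.
Step 2 — Component impedances:
  R: Z = R = 13.4 Ω
  L: Z = jωL = j·8357·0.002 = 0 + j16.71 Ω
  C: Z = 1/(jωC) = -j/(ω·C) = 0 - j1.088e+04 Ω
Step 3 — Series combination: Z_total = R + L + C = 13.4 - j1.086e+04 Ω = 1.086e+04∠-89.9° Ω.
Step 4 — Source phasor: V = 12.9∠115.9° V = -5.635 + j11.6 V.
Step 5 — Current: I = V / Z = -0.001069 - j0.0005174 A = 0.001188∠-154.2° A.
Step 6 — Complex power: S = V·I* = 1.89e-05 - j0.01532 VA.
Step 7 — Real power: P = Re(S) = 1.89e-05 W.
Step 8 — Reactive power: Q = Im(S) = -0.01532 VAR.
Step 9 — Apparent power: |S| = 0.01532 VA.
Step 10 — Power factor: PF = P/|S| = 0.001234 (leading).

(a) P = 1.89e-05 W  (b) Q = -0.01532 VAR  (c) S = 0.01532 VA  (d) PF = 0.001234 (leading)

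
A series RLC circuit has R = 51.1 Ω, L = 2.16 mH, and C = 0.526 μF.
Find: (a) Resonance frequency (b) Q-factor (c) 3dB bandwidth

Step 1 — Resonance condition Im(Z)=0 gives ω₀ = 1/√(LC).
Step 2 — ω₀ = 1/√(0.00216·5.26e-07) = 2.967e+04 rad/s.
Step 3 — f₀ = ω₀/(2π) = 4722 Hz.
Step 4 — Series Q: Q = ω₀L/R = 2.967e+04·0.00216/51.1 = 1.254.
Step 5 — 3dB bandwidth: Δω = ω₀/Q = 2.366e+04 rad/s; BW = Δω/(2π) = 3765 Hz.

(a) f₀ = 4722 Hz  (b) Q = 1.254  (c) BW = 3765 Hz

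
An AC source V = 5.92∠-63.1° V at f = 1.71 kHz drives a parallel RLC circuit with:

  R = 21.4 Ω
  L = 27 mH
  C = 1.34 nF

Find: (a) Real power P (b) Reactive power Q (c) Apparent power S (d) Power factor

Step 1 — Angular frequency: ω = 2π·f = 2π·1710 = 1.074e+04 rad/s.
Step 2 — Component impedances:
  R: Z = R = 21.4 Ω
  L: Z = jωL = j·1.074e+04·0.027 = 0 + j290.1 Ω
  C: Z = 1/(jωC) = -j/(ω·C) = 0 - j6.946e+04 Ω
Step 3 — Parallel combination: 1/Z_total = 1/R + 1/L + 1/C; Z_total = 21.29 + j1.564 Ω = 21.34∠4.2° Ω.
Step 4 — Source phasor: V = 5.92∠-63.1° V = 2.678 - j5.279 V.
Step 5 — Current: I = V / Z = 0.107 - j0.2559 A = 0.2774∠-67.3° A.
Step 6 — Complex power: S = V·I* = 1.638 + j0.1203 VA.
Step 7 — Real power: P = Re(S) = 1.638 W.
Step 8 — Reactive power: Q = Im(S) = 0.1203 VAR.
Step 9 — Apparent power: |S| = 1.642 VA.
Step 10 — Power factor: PF = P/|S| = 0.9973 (lagging).

(a) P = 1.638 W  (b) Q = 0.1203 VAR  (c) S = 1.642 VA  (d) PF = 0.9973 (lagging)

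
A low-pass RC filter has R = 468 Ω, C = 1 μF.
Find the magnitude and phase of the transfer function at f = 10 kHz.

Step 1 — Angular frequency: ω = 2π·1e+04 = 6.283e+04 rad/s.
Step 2 — Transfer function: H(jω) = 1/(1 + jωRC).
Step 3 — Denominator: 1 + jωRC = 1 + j·6.283e+04·468·1e-06 = 1 + j29.41.
Step 4 — H = 0.001155 - j0.03397.
Step 5 — Magnitude: |H| = 0.03399 (-29.4 dB); phase: φ = -88.1°.

|H| = 0.03399 (-29.4 dB), φ = -88.1°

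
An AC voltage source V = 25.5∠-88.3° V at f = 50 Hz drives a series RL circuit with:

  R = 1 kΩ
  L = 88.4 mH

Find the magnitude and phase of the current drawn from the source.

Step 1 — Angular frequency: ω = 2π·f = 2π·50 = 314.2 rad/s.
Step 2 — Component impedances:
  R: Z = R = 1000 Ω
  L: Z = jωL = j·314.2·0.0884 = 0 + j27.77 Ω
Step 3 — Series combination: Z_total = R + L = 1000 + j27.77 Ω = 1000∠1.6° Ω.
Step 4 — Source phasor: V = 25.5∠-88.3° V = 0.7565 - j25.49 V.
Step 5 — Ohm's law: I = V / Z_total = (0.7565 - j25.49) / (1000 + j27.77) = 4.859e-05 - j0.02549 A.
Step 6 — Convert to polar: |I| = 0.02549 A, ∠I = -89.9°.

I = 0.02549∠-89.9° A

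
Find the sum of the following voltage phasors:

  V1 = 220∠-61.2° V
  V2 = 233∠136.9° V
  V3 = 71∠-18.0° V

Step 1 — Convert each phasor to rectangular form:
  V1 = 220·(cos(-61.2°) + j·sin(-61.2°)) = 106 - j192.8 V
  V2 = 233·(cos(136.9°) + j·sin(136.9°)) = -170.1 + j159.2 V
  V3 = 71·(cos(-18.0°) + j·sin(-18.0°)) = 67.53 - j21.94 V
Step 2 — Sum components: V_total = 3.383 - j55.52 V.
Step 3 — Convert to polar: |V_total| = 55.63 V, ∠V_total = -86.5°.

V_total = 55.63∠-86.5° V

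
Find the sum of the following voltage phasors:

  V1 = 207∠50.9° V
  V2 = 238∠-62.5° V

Step 1 — Convert each phasor to rectangular form:
  V1 = 207·(cos(50.9°) + j·sin(50.9°)) = 130.5 + j160.6 V
  V2 = 238·(cos(-62.5°) + j·sin(-62.5°)) = 109.9 - j211.1 V
Step 2 — Sum components: V_total = 240.4 - j50.47 V.
Step 3 — Convert to polar: |V_total| = 245.7 V, ∠V_total = -11.9°.

V_total = 245.7∠-11.9° V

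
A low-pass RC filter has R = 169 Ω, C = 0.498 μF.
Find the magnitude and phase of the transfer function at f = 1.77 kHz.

Step 1 — Angular frequency: ω = 2π·1770 = 1.112e+04 rad/s.
Step 2 — Transfer function: H(jω) = 1/(1 + jωRC).
Step 3 — Denominator: 1 + jωRC = 1 + j·1.112e+04·169·4.98e-07 = 1 + j0.936.
Step 4 — H = 0.533 - j0.4989.
Step 5 — Magnitude: |H| = 0.7301 (-2.7 dB); phase: φ = -43.1°.

|H| = 0.7301 (-2.7 dB), φ = -43.1°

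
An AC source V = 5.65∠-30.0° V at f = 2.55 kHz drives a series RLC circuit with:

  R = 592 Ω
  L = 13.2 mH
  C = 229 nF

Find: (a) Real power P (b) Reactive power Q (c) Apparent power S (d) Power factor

Step 1 — Angular frequency: ω = 2π·f = 2π·2550 = 1.602e+04 rad/s.
Step 2 — Component impedances:
  R: Z = R = 592 Ω
  L: Z = jωL = j·1.602e+04·0.0132 = 0 + j211.5 Ω
  C: Z = 1/(jωC) = -j/(ω·C) = 0 - j272.5 Ω
Step 3 — Series combination: Z_total = R + L + C = 592 - j61.06 Ω = 595.1∠-5.9° Ω.
Step 4 — Source phasor: V = 5.65∠-30.0° V = 4.893 - j2.825 V.
Step 5 — Current: I = V / Z = 0.008665 - j0.003878 A = 0.009494∠-24.1° A.
Step 6 — Complex power: S = V·I* = 0.05336 - j0.005503 VA.
Step 7 — Real power: P = Re(S) = 0.05336 W.
Step 8 — Reactive power: Q = Im(S) = -0.005503 VAR.
Step 9 — Apparent power: |S| = 0.05364 VA.
Step 10 — Power factor: PF = P/|S| = 0.9947 (leading).

(a) P = 0.05336 W  (b) Q = -0.005503 VAR  (c) S = 0.05364 VA  (d) PF = 0.9947 (leading)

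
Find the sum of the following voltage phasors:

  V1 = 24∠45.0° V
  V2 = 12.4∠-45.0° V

Step 1 — Convert each phasor to rectangular form:
  V1 = 24·(cos(45.0°) + j·sin(45.0°)) = 16.97 + j16.97 V
  V2 = 12.4·(cos(-45.0°) + j·sin(-45.0°)) = 8.768 - j8.768 V
Step 2 — Sum components: V_total = 25.74 + j8.202 V.
Step 3 — Convert to polar: |V_total| = 27.01 V, ∠V_total = 17.7°.

V_total = 27.01∠17.7° V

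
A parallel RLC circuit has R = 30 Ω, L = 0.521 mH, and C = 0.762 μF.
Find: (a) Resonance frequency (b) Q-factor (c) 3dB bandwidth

Step 1 — Resonance: ω₀ = 1/√(LC) = 1/√(0.000521·7.62e-07) = 5.019e+04 rad/s.
Step 2 — f₀ = ω₀/(2π) = 7988 Hz.
Step 3 — Parallel Q: Q = R/(ω₀L) = 30/(5.019e+04·0.000521) = 1.147.
Step 4 — Bandwidth: Δω = ω₀/Q = 4.374e+04 rad/s; BW = Δω/(2π) = 6962 Hz.

(a) f₀ = 7988 Hz  (b) Q = 1.147  (c) BW = 6962 Hz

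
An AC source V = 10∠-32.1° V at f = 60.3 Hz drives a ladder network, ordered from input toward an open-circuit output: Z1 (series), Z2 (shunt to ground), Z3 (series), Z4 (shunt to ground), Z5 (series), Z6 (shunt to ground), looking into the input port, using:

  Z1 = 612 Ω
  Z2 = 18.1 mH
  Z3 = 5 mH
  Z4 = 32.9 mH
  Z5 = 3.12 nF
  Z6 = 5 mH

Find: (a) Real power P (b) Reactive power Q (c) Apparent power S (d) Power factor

Step 1 — Angular frequency: ω = 2π·f = 2π·60.3 = 378.9 rad/s.
Step 2 — Component impedances:
  Z1: Z = R = 612 Ω
  Z2: Z = jωL = j·378.9·0.0181 = 0 + j6.858 Ω
  Z3: Z = jωL = j·378.9·0.005 = 0 + j1.894 Ω
  Z4: Z = jωL = j·378.9·0.0329 = 0 + j12.47 Ω
  Z5: Z = 1/(jωC) = -j/(ω·C) = 0 - j8.46e+05 Ω
  Z6: Z = jωL = j·378.9·0.005 = 0 + j1.894 Ω
Step 3 — Ladder network (open output): work backward from the far end, alternating series and parallel combinations. Z_in = 612 + j4.641 Ω = 612∠0.4° Ω.
Step 4 — Source phasor: V = 10∠-32.1° V = 8.471 - j5.314 V.
Step 5 — Current: I = V / Z = 0.01378 - j0.008787 A = 0.01634∠-32.5° A.
Step 6 — Complex power: S = V·I* = 0.1634 + j0.001239 VA.
Step 7 — Real power: P = Re(S) = 0.1634 W.
Step 8 — Reactive power: Q = Im(S) = 0.001239 VAR.
Step 9 — Apparent power: |S| = 0.1634 VA.
Step 10 — Power factor: PF = P/|S| = 1 (lagging).

(a) P = 0.1634 W  (b) Q = 0.001239 VAR  (c) S = 0.1634 VA  (d) PF = 1 (lagging)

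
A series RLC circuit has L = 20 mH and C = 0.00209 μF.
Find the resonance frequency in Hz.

Step 1 — Resonance condition Im(Z)=0 gives ω₀ = 1/√(LC).
Step 2 — ω₀ = 1/√(0.02·2.09e-09) = 1.547e+05 rad/s.
Step 3 — f₀ = ω₀/(2π) = 2.462e+04 Hz.

f₀ = 2.462e+04 Hz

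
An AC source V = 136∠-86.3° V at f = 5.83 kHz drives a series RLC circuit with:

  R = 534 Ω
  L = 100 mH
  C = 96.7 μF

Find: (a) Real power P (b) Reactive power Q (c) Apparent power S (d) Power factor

Step 1 — Angular frequency: ω = 2π·f = 2π·5830 = 3.663e+04 rad/s.
Step 2 — Component impedances:
  R: Z = R = 534 Ω
  L: Z = jωL = j·3.663e+04·0.1 = 0 + j3663 Ω
  C: Z = 1/(jωC) = -j/(ω·C) = 0 - j0.2823 Ω
Step 3 — Series combination: Z_total = R + L + C = 534 + j3663 Ω = 3702∠81.7° Ω.
Step 4 — Source phasor: V = 136∠-86.3° V = 8.776 - j135.7 V.
Step 5 — Current: I = V / Z = -0.03594 - j0.007636 A = 0.03674∠-168.0° A.
Step 6 — Complex power: S = V·I* = 0.7209 + j4.945 VA.
Step 7 — Real power: P = Re(S) = 0.7209 W.
Step 8 — Reactive power: Q = Im(S) = 4.945 VAR.
Step 9 — Apparent power: |S| = 4.997 VA.
Step 10 — Power factor: PF = P/|S| = 0.1443 (lagging).

(a) P = 0.7209 W  (b) Q = 4.945 VAR  (c) S = 4.997 VA  (d) PF = 0.1443 (lagging)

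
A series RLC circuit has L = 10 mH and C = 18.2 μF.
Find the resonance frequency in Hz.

Step 1 — Resonance condition Im(Z)=0 gives ω₀ = 1/√(LC).
Step 2 — ω₀ = 1/√(0.01·1.82e-05) = 2344 rad/s.
Step 3 — f₀ = ω₀/(2π) = 373.1 Hz.

f₀ = 373.1 Hz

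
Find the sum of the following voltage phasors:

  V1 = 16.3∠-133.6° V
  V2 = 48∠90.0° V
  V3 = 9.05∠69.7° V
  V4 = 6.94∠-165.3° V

Step 1 — Convert each phasor to rectangular form:
  V1 = 16.3·(cos(-133.6°) + j·sin(-133.6°)) = -11.24 - j11.8 V
  V2 = 48·(cos(90.0°) + j·sin(90.0°)) = 0 + j48 V
  V3 = 9.05·(cos(69.7°) + j·sin(69.7°)) = 3.14 + j8.488 V
  V4 = 6.94·(cos(-165.3°) + j·sin(-165.3°)) = -6.713 - j1.761 V
Step 2 — Sum components: V_total = -14.81 + j42.92 V.
Step 3 — Convert to polar: |V_total| = 45.41 V, ∠V_total = 109.0°.

V_total = 45.41∠109.0° V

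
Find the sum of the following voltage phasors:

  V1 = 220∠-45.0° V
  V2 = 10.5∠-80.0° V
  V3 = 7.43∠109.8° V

Step 1 — Convert each phasor to rectangular form:
  V1 = 220·(cos(-45.0°) + j·sin(-45.0°)) = 155.6 - j155.6 V
  V2 = 10.5·(cos(-80.0°) + j·sin(-80.0°)) = 1.823 - j10.34 V
  V3 = 7.43·(cos(109.8°) + j·sin(109.8°)) = -2.517 + j6.991 V
Step 2 — Sum components: V_total = 154.9 - j158.9 V.
Step 3 — Convert to polar: |V_total| = 221.9 V, ∠V_total = -45.7°.

V_total = 221.9∠-45.7° V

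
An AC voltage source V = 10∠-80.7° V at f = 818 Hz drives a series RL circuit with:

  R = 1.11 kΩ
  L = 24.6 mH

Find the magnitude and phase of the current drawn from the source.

Step 1 — Angular frequency: ω = 2π·f = 2π·818 = 5140 rad/s.
Step 2 — Component impedances:
  R: Z = R = 1110 Ω
  L: Z = jωL = j·5140·0.0246 = 0 + j126.4 Ω
Step 3 — Series combination: Z_total = R + L = 1110 + j126.4 Ω = 1117∠6.5° Ω.
Step 4 — Source phasor: V = 10∠-80.7° V = 1.616 - j9.869 V.
Step 5 — Ohm's law: I = V / Z_total = (1.616 - j9.869) / (1110 + j126.4) = 0.0004375 - j0.00894 A.
Step 6 — Convert to polar: |I| = 0.008951 A, ∠I = -87.2°.

I = 0.008951∠-87.2° A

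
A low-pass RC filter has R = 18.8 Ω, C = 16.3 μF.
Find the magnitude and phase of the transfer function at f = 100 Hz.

Step 1 — Angular frequency: ω = 2π·100 = 628.3 rad/s.
Step 2 — Transfer function: H(jω) = 1/(1 + jωRC).
Step 3 — Denominator: 1 + jωRC = 1 + j·628.3·18.8·1.63e-05 = 1 + j0.1925.
Step 4 — H = 0.9643 - j0.1857.
Step 5 — Magnitude: |H| = 0.982 (-0.2 dB); phase: φ = -10.9°.

|H| = 0.982 (-0.2 dB), φ = -10.9°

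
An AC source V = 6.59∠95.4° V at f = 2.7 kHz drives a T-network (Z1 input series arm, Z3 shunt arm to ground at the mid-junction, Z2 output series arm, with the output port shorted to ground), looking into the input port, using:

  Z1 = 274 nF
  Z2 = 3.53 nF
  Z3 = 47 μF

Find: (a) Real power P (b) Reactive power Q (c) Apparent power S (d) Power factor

Step 1 — Angular frequency: ω = 2π·f = 2π·2700 = 1.696e+04 rad/s.
Step 2 — Component impedances:
  Z1: Z = 1/(jωC) = -j/(ω·C) = 0 - j215.1 Ω
  Z2: Z = 1/(jωC) = -j/(ω·C) = 0 - j1.67e+04 Ω
  Z3: Z = 1/(jωC) = -j/(ω·C) = 0 - j1.254 Ω
Step 3 — With the output port shorted to ground, the output series arm Z2 runs from the junction to ground; the shunt arm Z3 also runs from the junction to ground. They appear in parallel: Z3 || Z2 = 0 - j1.254 Ω.
Step 4 — Series with input arm Z1: Z_in = Z1 + (Z3 || Z2) = 0 - j216.4 Ω = 216.4∠-90.0° Ω.
Step 5 — Source phasor: V = 6.59∠95.4° V = -0.6202 + j6.561 V.
Step 6 — Current: I = V / Z = -0.03032 - j0.002866 A = 0.03045∠-174.6° A.
Step 7 — Complex power: S = V·I* = 0 - j0.2007 VA.
Step 8 — Real power: P = Re(S) = 0 W.
Step 9 — Reactive power: Q = Im(S) = -0.2007 VAR.
Step 10 — Apparent power: |S| = 0.2007 VA.
Step 11 — Power factor: PF = P/|S| = 0 (leading).

(a) P = 0 W  (b) Q = -0.2007 VAR  (c) S = 0.2007 VA  (d) PF = 0 (leading)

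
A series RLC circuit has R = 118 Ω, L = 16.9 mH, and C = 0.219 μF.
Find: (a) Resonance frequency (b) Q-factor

Step 1 — Resonance condition Im(Z)=0 gives ω₀ = 1/√(LC).
Step 2 — ω₀ = 1/√(0.0169·2.19e-07) = 1.644e+04 rad/s.
Step 3 — f₀ = ω₀/(2π) = 2616 Hz.
Step 4 — Series Q: Q = ω₀L/R = 1.644e+04·0.0169/118 = 2.354.

(a) f₀ = 2616 Hz  (b) Q = 2.354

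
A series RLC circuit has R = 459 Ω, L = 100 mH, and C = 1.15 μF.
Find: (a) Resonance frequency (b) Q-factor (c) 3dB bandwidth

Step 1 — Resonance: ω₀ = 1/√(LC) = 1/√(0.1·1.15e-06) = 2949 rad/s.
Step 2 — f₀ = ω₀/(2π) = 469.3 Hz.
Step 3 — Series Q: Q = ω₀L/R = 2949·0.1/459 = 0.6424.
Step 4 — Bandwidth: Δω = ω₀/Q = 4590 rad/s; BW = Δω/(2π) = 730.5 Hz.

(a) f₀ = 469.3 Hz  (b) Q = 0.6424  (c) BW = 730.5 Hz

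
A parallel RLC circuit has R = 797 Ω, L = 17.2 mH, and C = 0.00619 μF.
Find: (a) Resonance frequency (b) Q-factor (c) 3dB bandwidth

Step 1 — Resonance: ω₀ = 1/√(LC) = 1/√(0.0172·6.19e-09) = 9.691e+04 rad/s.
Step 2 — f₀ = ω₀/(2π) = 1.542e+04 Hz.
Step 3 — Parallel Q: Q = R/(ω₀L) = 797/(9.691e+04·0.0172) = 0.4781.
Step 4 — Bandwidth: Δω = ω₀/Q = 2.027e+05 rad/s; BW = Δω/(2π) = 3.226e+04 Hz.

(a) f₀ = 1.542e+04 Hz  (b) Q = 0.4781  (c) BW = 3.226e+04 Hz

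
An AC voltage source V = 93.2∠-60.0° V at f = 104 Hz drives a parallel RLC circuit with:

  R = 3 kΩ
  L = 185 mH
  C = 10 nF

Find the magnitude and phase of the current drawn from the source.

Step 1 — Angular frequency: ω = 2π·f = 2π·104 = 653.5 rad/s.
Step 2 — Component impedances:
  R: Z = R = 3000 Ω
  L: Z = jωL = j·653.5·0.185 = 0 + j120.9 Ω
  C: Z = 1/(jωC) = -j/(ω·C) = 0 - j1.53e+05 Ω
Step 3 — Parallel combination: 1/Z_total = 1/R + 1/L + 1/C; Z_total = 4.871 + j120.8 Ω = 120.9∠87.7° Ω.
Step 4 — Source phasor: V = 93.2∠-60.0° V = 46.6 - j80.71 V.
Step 5 — Ohm's law: I = V / Z_total = (46.6 - j80.71) / (4.871 + j120.8) = -0.6516 - j0.4121 A.
Step 6 — Convert to polar: |I| = 0.771 A, ∠I = -147.7°.

I = 0.771∠-147.7° A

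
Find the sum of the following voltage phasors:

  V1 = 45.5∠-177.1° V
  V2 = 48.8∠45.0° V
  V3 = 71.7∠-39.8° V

Step 1 — Convert each phasor to rectangular form:
  V1 = 45.5·(cos(-177.1°) + j·sin(-177.1°)) = -45.44 - j2.302 V
  V2 = 48.8·(cos(45.0°) + j·sin(45.0°)) = 34.51 + j34.51 V
  V3 = 71.7·(cos(-39.8°) + j·sin(-39.8°)) = 55.09 - j45.9 V
Step 2 — Sum components: V_total = 44.15 - j13.69 V.
Step 3 — Convert to polar: |V_total| = 46.23 V, ∠V_total = -17.2°.

V_total = 46.23∠-17.2° V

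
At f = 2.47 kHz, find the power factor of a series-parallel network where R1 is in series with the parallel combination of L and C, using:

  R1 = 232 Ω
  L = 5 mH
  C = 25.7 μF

Step 1 — Angular frequency: ω = 2π·f = 2π·2470 = 1.552e+04 rad/s.
Step 2 — Component impedances:
  R1: Z = R = 232 Ω
  L: Z = jωL = j·1.552e+04·0.005 = 0 + j77.6 Ω
  C: Z = 1/(jωC) = -j/(ω·C) = 0 - j2.507 Ω
Step 3 — Parallel branch: L || C = 1/(1/L + 1/C) = 0 - j2.591 Ω.
Step 4 — Series with R1: Z_total = R1 + (L || C) = 232 - j2.591 Ω = 232∠-0.6° Ω.
Step 5 — Power factor: PF = cos(φ) = Re(Z)/|Z| = 232/232.014 = 0.9999.
Step 6 — Type: Im(Z) = -2.591 ⇒ leading (phase φ = -0.6°).

PF = 0.9999 (leading, φ = -0.6°)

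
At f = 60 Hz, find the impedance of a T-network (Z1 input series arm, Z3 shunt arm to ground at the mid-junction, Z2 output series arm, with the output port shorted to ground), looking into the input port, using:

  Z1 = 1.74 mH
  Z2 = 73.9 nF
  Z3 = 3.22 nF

Step 1 — Angular frequency: ω = 2π·f = 2π·60 = 377 rad/s.
Step 2 — Component impedances:
  Z1: Z = jωL = j·377·0.00174 = 0 + j0.656 Ω
  Z2: Z = 1/(jωC) = -j/(ω·C) = 0 - j3.589e+04 Ω
  Z3: Z = 1/(jωC) = -j/(ω·C) = 0 - j8.238e+05 Ω
Step 3 — With the output port shorted to ground, the output series arm Z2 runs from the junction to ground; the shunt arm Z3 also runs from the junction to ground. They appear in parallel: Z3 || Z2 = 0 - j3.44e+04 Ω.
Step 4 — Series with input arm Z1: Z_in = Z1 + (Z3 || Z2) = 0 - j3.439e+04 Ω = 3.439e+04∠-90.0° Ω.

Z = 0 - j3.439e+04 Ω = 3.439e+04∠-90.0° Ω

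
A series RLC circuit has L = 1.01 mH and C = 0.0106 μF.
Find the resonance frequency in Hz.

Step 1 — Resonance condition Im(Z)=0 gives ω₀ = 1/√(LC).
Step 2 — ω₀ = 1/√(0.00101·1.06e-08) = 3.056e+05 rad/s.
Step 3 — f₀ = ω₀/(2π) = 4.864e+04 Hz.

f₀ = 4.864e+04 Hz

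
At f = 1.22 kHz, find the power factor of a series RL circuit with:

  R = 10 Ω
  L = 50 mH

Step 1 — Angular frequency: ω = 2π·f = 2π·1220 = 7665 rad/s.
Step 2 — Component impedances:
  R: Z = R = 10 Ω
  L: Z = jωL = j·7665·0.05 = 0 + j383.3 Ω
Step 3 — Series combination: Z_total = R + L = 10 + j383.3 Ω = 383.4∠88.5° Ω.
Step 4 — Power factor: PF = cos(φ) = Re(Z)/|Z| = 10/383.4 = 0.02608.
Step 5 — Type: Im(Z) = 383.3 ⇒ lagging (phase φ = 88.5°).

PF = 0.02608 (lagging, φ = 88.5°)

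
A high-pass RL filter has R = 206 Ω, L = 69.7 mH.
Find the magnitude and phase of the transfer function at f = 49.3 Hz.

Step 1 — Angular frequency: ω = 2π·49.3 = 309.8 rad/s.
Step 2 — Transfer function: H(jω) = jωL/(R + jωL).
Step 3 — Numerator jωL = j·21.59; denominator R + jωL = 206 + j21.59.
Step 4 — H = 0.01087 + j0.1037.
Step 5 — Magnitude: |H| = 0.1042 (-19.6 dB); phase: φ = 84.0°.

|H| = 0.1042 (-19.6 dB), φ = 84.0°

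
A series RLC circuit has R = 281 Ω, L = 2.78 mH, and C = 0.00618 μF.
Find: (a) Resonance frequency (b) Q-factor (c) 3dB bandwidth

Step 1 — Resonance: ω₀ = 1/√(LC) = 1/√(0.00278·6.18e-09) = 2.413e+05 rad/s.
Step 2 — f₀ = ω₀/(2π) = 3.84e+04 Hz.
Step 3 — Series Q: Q = ω₀L/R = 2.413e+05·0.00278/281 = 2.387.
Step 4 — Bandwidth: Δω = ω₀/Q = 1.011e+05 rad/s; BW = Δω/(2π) = 1.609e+04 Hz.

(a) f₀ = 3.84e+04 Hz  (b) Q = 2.387  (c) BW = 1.609e+04 Hz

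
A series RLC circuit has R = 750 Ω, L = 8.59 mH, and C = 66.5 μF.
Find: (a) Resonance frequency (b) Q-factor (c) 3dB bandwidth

Step 1 — Resonance: ω₀ = 1/√(LC) = 1/√(0.00859·6.65e-05) = 1323 rad/s.
Step 2 — f₀ = ω₀/(2π) = 210.6 Hz.
Step 3 — Series Q: Q = ω₀L/R = 1323·0.00859/750 = 0.01515.
Step 4 — Bandwidth: Δω = ω₀/Q = 8.731e+04 rad/s; BW = Δω/(2π) = 1.39e+04 Hz.

(a) f₀ = 210.6 Hz  (b) Q = 0.01515  (c) BW = 1.39e+04 Hz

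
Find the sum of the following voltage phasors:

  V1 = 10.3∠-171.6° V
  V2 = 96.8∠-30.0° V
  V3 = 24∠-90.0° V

Step 1 — Convert each phasor to rectangular form:
  V1 = 10.3·(cos(-171.6°) + j·sin(-171.6°)) = -10.19 - j1.505 V
  V2 = 96.8·(cos(-30.0°) + j·sin(-30.0°)) = 83.83 - j48.4 V
  V3 = 24·(cos(-90.0°) + j·sin(-90.0°)) = 0 - j24 V
Step 2 — Sum components: V_total = 73.64 - j73.9 V.
Step 3 — Convert to polar: |V_total| = 104.3 V, ∠V_total = -45.1°.

V_total = 104.3∠-45.1° V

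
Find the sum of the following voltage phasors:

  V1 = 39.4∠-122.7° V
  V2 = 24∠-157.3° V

Step 1 — Convert each phasor to rectangular form:
  V1 = 39.4·(cos(-122.7°) + j·sin(-122.7°)) = -21.29 - j33.16 V
  V2 = 24·(cos(-157.3°) + j·sin(-157.3°)) = -22.14 - j9.262 V
Step 2 — Sum components: V_total = -43.43 - j42.42 V.
Step 3 — Convert to polar: |V_total| = 60.7 V, ∠V_total = -135.7°.

V_total = 60.7∠-135.7° V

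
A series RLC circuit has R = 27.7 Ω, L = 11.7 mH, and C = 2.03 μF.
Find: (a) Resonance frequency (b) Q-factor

Step 1 — Resonance condition Im(Z)=0 gives ω₀ = 1/√(LC).
Step 2 — ω₀ = 1/√(0.0117·2.03e-06) = 6489 rad/s.
Step 3 — f₀ = ω₀/(2π) = 1033 Hz.
Step 4 — Series Q: Q = ω₀L/R = 6489·0.0117/27.7 = 2.741.

(a) f₀ = 1033 Hz  (b) Q = 2.741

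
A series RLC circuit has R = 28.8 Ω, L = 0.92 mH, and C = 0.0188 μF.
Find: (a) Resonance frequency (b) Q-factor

Step 1 — Resonance condition Im(Z)=0 gives ω₀ = 1/√(LC).
Step 2 — ω₀ = 1/√(0.00092·1.88e-08) = 2.405e+05 rad/s.
Step 3 — f₀ = ω₀/(2π) = 3.827e+04 Hz.
Step 4 — Series Q: Q = ω₀L/R = 2.405e+05·0.00092/28.8 = 7.681.

(a) f₀ = 3.827e+04 Hz  (b) Q = 7.681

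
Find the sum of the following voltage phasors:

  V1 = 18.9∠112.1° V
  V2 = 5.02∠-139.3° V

Step 1 — Convert each phasor to rectangular form:
  V1 = 18.9·(cos(112.1°) + j·sin(112.1°)) = -7.111 + j17.51 V
  V2 = 5.02·(cos(-139.3°) + j·sin(-139.3°)) = -3.806 - j3.274 V
Step 2 — Sum components: V_total = -10.92 + j14.24 V.
Step 3 — Convert to polar: |V_total| = 17.94 V, ∠V_total = 127.5°.

V_total = 17.94∠127.5° V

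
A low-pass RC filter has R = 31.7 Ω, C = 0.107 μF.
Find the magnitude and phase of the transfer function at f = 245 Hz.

Step 1 — Angular frequency: ω = 2π·245 = 1539 rad/s.
Step 2 — Transfer function: H(jω) = 1/(1 + jωRC).
Step 3 — Denominator: 1 + jωRC = 1 + j·1539·31.7·1.07e-07 = 1 + j0.005221.
Step 4 — H = 1 - j0.005221.
Step 5 — Magnitude: |H| = 1 (-0.0 dB); phase: φ = -0.3°.

|H| = 1 (-0.0 dB), φ = -0.3°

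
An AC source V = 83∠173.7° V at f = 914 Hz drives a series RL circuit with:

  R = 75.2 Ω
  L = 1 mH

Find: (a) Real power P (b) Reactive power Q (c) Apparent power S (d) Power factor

Step 1 — Angular frequency: ω = 2π·f = 2π·914 = 5743 rad/s.
Step 2 — Component impedances:
  R: Z = R = 75.2 Ω
  L: Z = jωL = j·5743·0.001 = 0 + j5.743 Ω
Step 3 — Series combination: Z_total = R + L = 75.2 + j5.743 Ω = 75.42∠4.4° Ω.
Step 4 — Source phasor: V = 83∠173.7° V = -82.5 + j9.108 V.
Step 5 — Current: I = V / Z = -1.082 + j0.2037 A = 1.101∠169.3° A.
Step 6 — Complex power: S = V·I* = 91.08 + j6.955 VA.
Step 7 — Real power: P = Re(S) = 91.08 W.
Step 8 — Reactive power: Q = Im(S) = 6.955 VAR.
Step 9 — Apparent power: |S| = 91.34 VA.
Step 10 — Power factor: PF = P/|S| = 0.9971 (lagging).

(a) P = 91.08 W  (b) Q = 6.955 VAR  (c) S = 91.34 VA  (d) PF = 0.9971 (lagging)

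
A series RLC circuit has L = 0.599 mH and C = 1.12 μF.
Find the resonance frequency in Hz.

Step 1 — Resonance condition Im(Z)=0 gives ω₀ = 1/√(LC).
Step 2 — ω₀ = 1/√(0.000599·1.12e-06) = 3.861e+04 rad/s.
Step 3 — f₀ = ω₀/(2π) = 6145 Hz.

f₀ = 6145 Hz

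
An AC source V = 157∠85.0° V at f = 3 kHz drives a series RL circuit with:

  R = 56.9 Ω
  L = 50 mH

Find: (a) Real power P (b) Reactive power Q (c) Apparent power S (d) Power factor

Step 1 — Angular frequency: ω = 2π·f = 2π·3000 = 1.885e+04 rad/s.
Step 2 — Component impedances:
  R: Z = R = 56.9 Ω
  L: Z = jωL = j·1.885e+04·0.05 = 0 + j942.5 Ω
Step 3 — Series combination: Z_total = R + L = 56.9 + j942.5 Ω = 944.2∠86.5° Ω.
Step 4 — Source phasor: V = 157∠85.0° V = 13.68 + j156.4 V.
Step 5 — Current: I = V / Z = 0.1662 - j0.004483 A = 0.1663∠-1.5° A.
Step 6 — Complex power: S = V·I* = 1.573 + j26.06 VA.
Step 7 — Real power: P = Re(S) = 1.573 W.
Step 8 — Reactive power: Q = Im(S) = 26.06 VAR.
Step 9 — Apparent power: |S| = 26.11 VA.
Step 10 — Power factor: PF = P/|S| = 0.06026 (lagging).

(a) P = 1.573 W  (b) Q = 26.06 VAR  (c) S = 26.11 VA  (d) PF = 0.06026 (lagging)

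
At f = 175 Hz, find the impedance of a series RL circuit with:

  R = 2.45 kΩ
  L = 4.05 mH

Step 1 — Angular frequency: ω = 2π·f = 2π·175 = 1100 rad/s.
Step 2 — Component impedances:
  R: Z = R = 2450 Ω
  L: Z = jωL = j·1100·0.00405 = 0 + j4.453 Ω
Step 3 — Series combination: Z_total = R + L = 2450 + j4.453 Ω = 2450∠0.1° Ω.

Z = 2450 + j4.453 Ω = 2450∠0.1° Ω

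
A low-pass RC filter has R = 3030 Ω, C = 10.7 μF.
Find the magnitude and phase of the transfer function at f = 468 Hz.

Step 1 — Angular frequency: ω = 2π·468 = 2941 rad/s.
Step 2 — Transfer function: H(jω) = 1/(1 + jωRC).
Step 3 — Denominator: 1 + jωRC = 1 + j·2941·3030·1.07e-05 = 1 + j95.33.
Step 4 — H = 0.00011 - j0.01049.
Step 5 — Magnitude: |H| = 0.01049 (-39.6 dB); phase: φ = -89.4°.

|H| = 0.01049 (-39.6 dB), φ = -89.4°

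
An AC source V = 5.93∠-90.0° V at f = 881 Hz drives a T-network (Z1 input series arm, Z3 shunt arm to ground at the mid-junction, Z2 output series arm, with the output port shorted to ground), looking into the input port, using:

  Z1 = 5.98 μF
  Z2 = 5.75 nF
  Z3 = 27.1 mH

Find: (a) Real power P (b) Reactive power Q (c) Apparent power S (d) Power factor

Step 1 — Angular frequency: ω = 2π·f = 2π·881 = 5535 rad/s.
Step 2 — Component impedances:
  Z1: Z = 1/(jωC) = -j/(ω·C) = 0 - j30.21 Ω
  Z2: Z = 1/(jωC) = -j/(ω·C) = 0 - j3.142e+04 Ω
  Z3: Z = jωL = j·5535·0.0271 = 0 + j150 Ω
Step 3 — With the output port shorted to ground, the output series arm Z2 runs from the junction to ground; the shunt arm Z3 also runs from the junction to ground. They appear in parallel: Z3 || Z2 = 0 + j150.7 Ω.
Step 4 — Series with input arm Z1: Z_in = Z1 + (Z3 || Z2) = 0 + j120.5 Ω = 120.5∠90.0° Ω.
Step 5 — Source phasor: V = 5.93∠-90.0° V = 0 - j5.93 V.
Step 6 — Current: I = V / Z = -0.0492 A = 0.0492∠-180.0° A.
Step 7 — Complex power: S = V·I* = 0 + j0.2918 VA.
Step 8 — Real power: P = Re(S) = 0 W.
Step 9 — Reactive power: Q = Im(S) = 0.2918 VAR.
Step 10 — Apparent power: |S| = 0.2918 VA.
Step 11 — Power factor: PF = P/|S| = 0 (lagging).

(a) P = 0 W  (b) Q = 0.2918 VAR  (c) S = 0.2918 VA  (d) PF = 0 (lagging)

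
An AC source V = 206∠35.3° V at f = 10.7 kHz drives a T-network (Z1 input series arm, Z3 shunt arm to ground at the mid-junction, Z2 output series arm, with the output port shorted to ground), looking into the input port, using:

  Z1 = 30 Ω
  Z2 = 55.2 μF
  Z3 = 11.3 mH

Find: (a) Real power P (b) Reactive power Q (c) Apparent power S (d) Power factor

Step 1 — Angular frequency: ω = 2π·f = 2π·1.07e+04 = 6.723e+04 rad/s.
Step 2 — Component impedances:
  Z1: Z = R = 30 Ω
  Z2: Z = 1/(jωC) = -j/(ω·C) = 0 - j0.2695 Ω
  Z3: Z = jωL = j·6.723e+04·0.0113 = 0 + j759.7 Ω
Step 3 — With the output port shorted to ground, the output series arm Z2 runs from the junction to ground; the shunt arm Z3 also runs from the junction to ground. They appear in parallel: Z3 || Z2 = 0 - j0.2696 Ω.
Step 4 — Series with input arm Z1: Z_in = Z1 + (Z3 || Z2) = 30 - j0.2696 Ω = 30∠-0.5° Ω.
Step 5 — Source phasor: V = 206∠35.3° V = 168.1 + j119 V.
Step 6 — Current: I = V / Z = 5.568 + j4.018 A = 6.866∠35.8° A.
Step 7 — Complex power: S = V·I* = 1414 - j12.71 VA.
Step 8 — Real power: P = Re(S) = 1414 W.
Step 9 — Reactive power: Q = Im(S) = -12.71 VAR.
Step 10 — Apparent power: |S| = 1414 VA.
Step 11 — Power factor: PF = P/|S| = 1 (leading).

(a) P = 1414 W  (b) Q = -12.71 VAR  (c) S = 1414 VA  (d) PF = 1 (leading)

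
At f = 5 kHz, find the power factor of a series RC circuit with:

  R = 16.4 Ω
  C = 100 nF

Step 1 — Angular frequency: ω = 2π·f = 2π·5000 = 3.142e+04 rad/s.
Step 2 — Component impedances:
  R: Z = R = 16.4 Ω
  C: Z = 1/(jωC) = -j/(ω·C) = 0 - j318.3 Ω
Step 3 — Series combination: Z_total = R + C = 16.4 - j318.3 Ω = 318.7∠-87.1° Ω.
Step 4 — Power factor: PF = cos(φ) = Re(Z)/|Z| = 16.4/318.73 = 0.05145.
Step 5 — Type: Im(Z) = -318.3 ⇒ leading (phase φ = -87.1°).

PF = 0.05145 (leading, φ = -87.1°)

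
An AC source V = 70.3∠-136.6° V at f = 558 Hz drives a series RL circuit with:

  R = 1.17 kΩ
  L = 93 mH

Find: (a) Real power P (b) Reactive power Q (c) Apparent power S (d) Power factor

Step 1 — Angular frequency: ω = 2π·f = 2π·558 = 3506 rad/s.
Step 2 — Component impedances:
  R: Z = R = 1170 Ω
  L: Z = jωL = j·3506·0.093 = 0 + j326.1 Ω
Step 3 — Series combination: Z_total = R + L = 1170 + j326.1 Ω = 1215∠15.6° Ω.
Step 4 — Source phasor: V = 70.3∠-136.6° V = -51.08 - j48.3 V.
Step 5 — Current: I = V / Z = -0.05119 - j0.02702 A = 0.05788∠-152.2° A.
Step 6 — Complex power: S = V·I* = 3.92 + j1.092 VA.
Step 7 — Real power: P = Re(S) = 3.92 W.
Step 8 — Reactive power: Q = Im(S) = 1.092 VAR.
Step 9 — Apparent power: |S| = 4.069 VA.
Step 10 — Power factor: PF = P/|S| = 0.9633 (lagging).

(a) P = 3.92 W  (b) Q = 1.092 VAR  (c) S = 4.069 VA  (d) PF = 0.9633 (lagging)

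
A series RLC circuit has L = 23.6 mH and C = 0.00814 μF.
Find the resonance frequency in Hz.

Step 1 — Resonance condition Im(Z)=0 gives ω₀ = 1/√(LC).
Step 2 — ω₀ = 1/√(0.0236·8.14e-09) = 7.215e+04 rad/s.
Step 3 — f₀ = ω₀/(2π) = 1.148e+04 Hz.

f₀ = 1.148e+04 Hz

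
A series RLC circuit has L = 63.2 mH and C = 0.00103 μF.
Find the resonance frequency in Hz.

Step 1 — Resonance condition Im(Z)=0 gives ω₀ = 1/√(LC).
Step 2 — ω₀ = 1/√(0.0632·1.03e-09) = 1.239e+05 rad/s.
Step 3 — f₀ = ω₀/(2π) = 1.973e+04 Hz.

f₀ = 1.973e+04 Hz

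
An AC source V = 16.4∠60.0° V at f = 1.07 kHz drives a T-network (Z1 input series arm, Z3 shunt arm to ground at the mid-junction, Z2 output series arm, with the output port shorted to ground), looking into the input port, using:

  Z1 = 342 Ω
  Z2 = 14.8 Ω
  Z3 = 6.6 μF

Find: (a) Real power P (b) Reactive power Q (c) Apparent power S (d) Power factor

Step 1 — Angular frequency: ω = 2π·f = 2π·1070 = 6723 rad/s.
Step 2 — Component impedances:
  Z1: Z = R = 342 Ω
  Z2: Z = R = 14.8 Ω
  Z3: Z = 1/(jωC) = -j/(ω·C) = 0 - j22.54 Ω
Step 3 — With the output port shorted to ground, the output series arm Z2 runs from the junction to ground; the shunt arm Z3 also runs from the junction to ground. They appear in parallel: Z3 || Z2 = 10.34 - j6.791 Ω.
Step 4 — Series with input arm Z1: Z_in = Z1 + (Z3 || Z2) = 352.3 - j6.791 Ω = 352.4∠-1.1° Ω.
Step 5 — Source phasor: V = 16.4∠60.0° V = 8.2 + j14.2 V.
Step 6 — Current: I = V / Z = 0.02249 + j0.04074 A = 0.04654∠61.1° A.
Step 7 — Complex power: S = V·I* = 0.7631 - j0.01471 VA.
Step 8 — Real power: P = Re(S) = 0.7631 W.
Step 9 — Reactive power: Q = Im(S) = -0.01471 VAR.
Step 10 — Apparent power: |S| = 0.7632 VA.
Step 11 — Power factor: PF = P/|S| = 0.9998 (leading).

(a) P = 0.7631 W  (b) Q = -0.01471 VAR  (c) S = 0.7632 VA  (d) PF = 0.9998 (leading)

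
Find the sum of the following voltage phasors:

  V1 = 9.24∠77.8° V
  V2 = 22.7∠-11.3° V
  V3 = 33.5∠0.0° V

Step 1 — Convert each phasor to rectangular form:
  V1 = 9.24·(cos(77.8°) + j·sin(77.8°)) = 1.953 + j9.031 V
  V2 = 22.7·(cos(-11.3°) + j·sin(-11.3°)) = 22.26 - j4.448 V
  V3 = 33.5·(cos(0.0°) + j·sin(0.0°)) = 33.5 V
Step 2 — Sum components: V_total = 57.71 + j4.583 V.
Step 3 — Convert to polar: |V_total| = 57.89 V, ∠V_total = 4.5°.

V_total = 57.89∠4.5° V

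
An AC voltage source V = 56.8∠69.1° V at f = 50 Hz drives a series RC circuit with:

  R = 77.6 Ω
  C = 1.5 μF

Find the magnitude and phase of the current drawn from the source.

Step 1 — Angular frequency: ω = 2π·f = 2π·50 = 314.2 rad/s.
Step 2 — Component impedances:
  R: Z = R = 77.6 Ω
  C: Z = 1/(jωC) = -j/(ω·C) = 0 - j2122 Ω
Step 3 — Series combination: Z_total = R + C = 77.6 - j2122 Ω = 2123∠-87.9° Ω.
Step 4 — Source phasor: V = 56.8∠69.1° V = 20.26 + j53.06 V.
Step 5 — Ohm's law: I = V / Z_total = (20.26 + j53.06) / (77.6 - j2122) = -0.02462 + j0.01045 A.
Step 6 — Convert to polar: |I| = 0.02675 A, ∠I = 157.0°.

I = 0.02675∠157.0° A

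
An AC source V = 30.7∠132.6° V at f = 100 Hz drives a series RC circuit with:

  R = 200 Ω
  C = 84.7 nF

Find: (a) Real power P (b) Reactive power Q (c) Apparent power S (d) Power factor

Step 1 — Angular frequency: ω = 2π·f = 2π·100 = 628.3 rad/s.
Step 2 — Component impedances:
  R: Z = R = 200 Ω
  C: Z = 1/(jωC) = -j/(ω·C) = 0 - j1.879e+04 Ω
Step 3 — Series combination: Z_total = R + C = 200 - j1.879e+04 Ω = 1.879e+04∠-89.4° Ω.
Step 4 — Source phasor: V = 30.7∠132.6° V = -20.78 + j22.6 V.
Step 5 — Current: I = V / Z = -0.001214 - j0.001093 A = 0.001634∠-138.0° A.
Step 6 — Complex power: S = V·I* = 0.0005338 - j0.05015 VA.
Step 7 — Real power: P = Re(S) = 0.0005338 W.
Step 8 — Reactive power: Q = Im(S) = -0.05015 VAR.
Step 9 — Apparent power: |S| = 0.05016 VA.
Step 10 — Power factor: PF = P/|S| = 0.01064 (leading).

(a) P = 0.0005338 W  (b) Q = -0.05015 VAR  (c) S = 0.05016 VA  (d) PF = 0.01064 (leading)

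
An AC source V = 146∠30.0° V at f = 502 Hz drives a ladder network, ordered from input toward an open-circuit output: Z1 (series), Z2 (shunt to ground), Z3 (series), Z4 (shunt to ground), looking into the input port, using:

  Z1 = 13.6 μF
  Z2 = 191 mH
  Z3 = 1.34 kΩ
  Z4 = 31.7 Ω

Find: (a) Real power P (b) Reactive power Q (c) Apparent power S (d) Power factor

Step 1 — Angular frequency: ω = 2π·f = 2π·502 = 3154 rad/s.
Step 2 — Component impedances:
  Z1: Z = 1/(jωC) = -j/(ω·C) = 0 - j23.31 Ω
  Z2: Z = jωL = j·3154·0.191 = 0 + j602.4 Ω
  Z3: Z = R = 1340 Ω
  Z4: Z = R = 31.7 Ω
Step 3 — Ladder network (open output): work backward from the far end, alternating series and parallel combinations. Z_in = 221.8 + j481.7 Ω = 530.3∠65.3° Ω.
Step 4 — Source phasor: V = 146∠30.0° V = 126.4 + j73 V.
Step 5 — Current: I = V / Z = 0.2247 - j0.159 A = 0.2753∠-35.3° A.
Step 6 — Complex power: S = V·I* = 16.81 + j36.51 VA.
Step 7 — Real power: P = Re(S) = 16.81 W.
Step 8 — Reactive power: Q = Im(S) = 36.51 VAR.
Step 9 — Apparent power: |S| = 40.19 VA.
Step 10 — Power factor: PF = P/|S| = 0.4182 (lagging).

(a) P = 16.81 W  (b) Q = 36.51 VAR  (c) S = 40.19 VA  (d) PF = 0.4182 (lagging)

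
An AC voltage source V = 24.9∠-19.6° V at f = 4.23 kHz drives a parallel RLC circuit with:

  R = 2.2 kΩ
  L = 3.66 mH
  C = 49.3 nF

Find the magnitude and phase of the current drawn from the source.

Step 1 — Angular frequency: ω = 2π·f = 2π·4230 = 2.658e+04 rad/s.
Step 2 — Component impedances:
  R: Z = R = 2200 Ω
  L: Z = jωL = j·2.658e+04·0.00366 = 0 + j97.28 Ω
  C: Z = 1/(jωC) = -j/(ω·C) = 0 - j763.2 Ω
Step 3 — Parallel combination: 1/Z_total = 1/R + 1/L + 1/C; Z_total = 5.635 + j111.2 Ω = 111.3∠87.1° Ω.
Step 4 — Source phasor: V = 24.9∠-19.6° V = 23.46 - j8.353 V.
Step 5 — Ohm's law: I = V / Z_total = (23.46 - j8.353) / (5.635 + j111.2) = -0.06426 - j0.2142 A.
Step 6 — Convert to polar: |I| = 0.2236 A, ∠I = -106.7°.

I = 0.2236∠-106.7° A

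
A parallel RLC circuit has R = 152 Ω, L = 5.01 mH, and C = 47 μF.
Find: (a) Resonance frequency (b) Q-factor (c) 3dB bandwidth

Step 1 — Resonance: ω₀ = 1/√(LC) = 1/√(0.00501·4.7e-05) = 2061 rad/s.
Step 2 — f₀ = ω₀/(2π) = 328 Hz.
Step 3 — Parallel Q: Q = R/(ω₀L) = 152/(2061·0.00501) = 14.72.
Step 4 — Bandwidth: Δω = ω₀/Q = 140 rad/s; BW = Δω/(2π) = 22.28 Hz.

(a) f₀ = 328 Hz  (b) Q = 14.72  (c) BW = 22.28 Hz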